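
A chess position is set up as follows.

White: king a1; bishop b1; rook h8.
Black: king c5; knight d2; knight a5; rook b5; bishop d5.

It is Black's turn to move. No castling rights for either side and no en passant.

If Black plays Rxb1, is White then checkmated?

After Rxb1: white king on a1; in check: yes, from the black rook on b1.
King squares — b1: attacked by Nd2; a2: attacked by Bd5; b2: attacked by Rb1.
White has no legal moves → checkmate.

yes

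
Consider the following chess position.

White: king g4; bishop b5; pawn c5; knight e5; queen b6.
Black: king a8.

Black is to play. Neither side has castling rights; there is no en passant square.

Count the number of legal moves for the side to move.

0

Black to move; king on a8.
In check: no.
Legal moves: none.
Count: 0.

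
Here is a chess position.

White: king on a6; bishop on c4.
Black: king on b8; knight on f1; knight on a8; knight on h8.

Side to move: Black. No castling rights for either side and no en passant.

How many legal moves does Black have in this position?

10

Black to move; king on b8.
In check: no.
Legal moves: Nf7, Ng6, Kc8, Kc7, Nc7+, Nb6, Ng3, Ne3, Nh2, Nd2.
Count: 10.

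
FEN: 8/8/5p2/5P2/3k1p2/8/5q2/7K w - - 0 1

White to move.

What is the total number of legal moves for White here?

White to move; king on h1.
In check: no.
Legal moves: none.
Count: 0.

0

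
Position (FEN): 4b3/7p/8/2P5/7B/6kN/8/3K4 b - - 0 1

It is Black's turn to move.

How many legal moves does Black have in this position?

Black to move; king on g3.
In check: yes, from the white bishop on h4.
Legal moves: Kxh4, Kg4, Kxh3, Kf3, Kh2, Kg2.
Count: 6.

6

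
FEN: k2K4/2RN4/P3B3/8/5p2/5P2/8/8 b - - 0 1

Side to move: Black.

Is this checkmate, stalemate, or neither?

Black to move; black king on a8.
In check: no.
King squares — a7: attacked by Rc7; b7: attacked by Pa6; b8: attacked by Nd7.
Legal moves for Black: none.
Not in check and no legal moves → stalemate.

stalemate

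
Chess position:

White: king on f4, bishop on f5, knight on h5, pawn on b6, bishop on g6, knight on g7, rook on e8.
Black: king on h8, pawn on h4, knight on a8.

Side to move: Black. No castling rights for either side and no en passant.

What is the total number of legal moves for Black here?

0

Black to move; king on h8.
In check: yes, from the white rook on e8.
Legal moves: none.
Count: 0.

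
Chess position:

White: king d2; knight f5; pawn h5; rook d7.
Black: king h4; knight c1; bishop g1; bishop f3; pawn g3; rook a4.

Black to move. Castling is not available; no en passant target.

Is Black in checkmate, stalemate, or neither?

Black to move; black king on h4.
In check: yes, from the white knight on f5.
King squares — g3: own pawn; h3: available; g4: available; g5: available; h5: available.
Legal moves for Black: Kxh5, Kg5, Kg4, Kh3.
Black is in check but has 4 legal moves → neither.

neither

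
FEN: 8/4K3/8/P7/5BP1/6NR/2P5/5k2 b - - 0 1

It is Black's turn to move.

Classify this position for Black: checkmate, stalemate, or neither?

Black to move; black king on f1.
In check: yes, from the white knight on g3.
Legal moves for Black: Kg2, Kf2, Kg1, Ke1.
Black is in check but has 4 legal moves → neither.

neither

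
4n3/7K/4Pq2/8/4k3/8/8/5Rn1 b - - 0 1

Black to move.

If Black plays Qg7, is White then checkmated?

After Qg7: white king on h7; in check: yes, from the black queen on g7.
King squares — g6: attacked by Qg7; h6: attacked by Qg7; g7: attacked by Ne8; g8: attacked by Qg7; h8: attacked by Qg7.
White has no legal moves → checkmate.

yes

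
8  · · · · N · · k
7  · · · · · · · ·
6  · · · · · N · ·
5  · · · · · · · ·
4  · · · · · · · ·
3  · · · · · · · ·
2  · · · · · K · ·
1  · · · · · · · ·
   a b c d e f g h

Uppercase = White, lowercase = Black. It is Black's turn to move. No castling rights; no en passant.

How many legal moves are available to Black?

0

Black to move; king on h8.
In check: no.
Legal moves: none.
Count: 0.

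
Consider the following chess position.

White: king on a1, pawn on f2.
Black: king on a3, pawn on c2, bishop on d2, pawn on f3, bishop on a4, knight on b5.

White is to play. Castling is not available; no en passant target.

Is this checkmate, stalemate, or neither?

stalemate

White to move; white king on a1.
In check: no.
King squares — b1: attacked by Pc2; a2: attacked by Ka3; b2: attacked by Ka3.
Legal moves for White: none.
Not in check and no legal moves → stalemate.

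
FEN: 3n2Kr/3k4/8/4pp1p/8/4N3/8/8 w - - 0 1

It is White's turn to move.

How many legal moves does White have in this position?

2

White to move; king on g8.
In check: yes, from the black rook on h8.
Legal moves: Kxh8, Kg7.
Count: 2.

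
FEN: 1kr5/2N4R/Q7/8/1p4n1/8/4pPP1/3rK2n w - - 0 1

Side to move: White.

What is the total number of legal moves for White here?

1

White to move; king on e1.
In check: yes, from the black rook on d1.
Legal moves: Kxe2.
Count: 1.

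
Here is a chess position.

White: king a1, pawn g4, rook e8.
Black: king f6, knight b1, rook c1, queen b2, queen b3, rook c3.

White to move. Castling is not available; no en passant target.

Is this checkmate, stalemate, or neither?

checkmate

White to move; white king on a1.
In check: yes, from the black queen on b2.
King squares — b1: attacked by Rc1; a2: attacked by Qb2; b2: attacked by Qb3.
Legal moves for White: none.
In check with no legal moves → checkmate.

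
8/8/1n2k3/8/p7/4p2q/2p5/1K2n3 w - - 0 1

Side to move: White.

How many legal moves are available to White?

4

White to move; king on b1.
In check: yes, from the black pawn on c2.
Legal moves: Kb2, Ka2, Kc1, Ka1.
Count: 4.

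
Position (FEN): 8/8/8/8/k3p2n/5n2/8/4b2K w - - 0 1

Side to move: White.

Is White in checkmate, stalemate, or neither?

White to move; white king on h1.
In check: no.
King squares — g1: attacked by Nf3; g2: attacked by Nh4; h2: attacked by Nf3.
Legal moves for White: none.
Not in check and no legal moves → stalemate.

stalemate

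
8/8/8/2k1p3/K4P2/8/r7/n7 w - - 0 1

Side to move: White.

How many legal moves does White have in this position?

White to move; king on a4.
In check: yes, from the black rook on a2.
Legal moves: none.
Count: 0.

0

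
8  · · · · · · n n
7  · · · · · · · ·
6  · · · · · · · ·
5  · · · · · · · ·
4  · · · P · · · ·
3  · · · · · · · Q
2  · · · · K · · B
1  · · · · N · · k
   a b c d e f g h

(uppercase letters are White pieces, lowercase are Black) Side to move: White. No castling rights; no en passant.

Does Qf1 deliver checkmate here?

After Qf1: black king on h1; in check: yes, from the white queen on f1.
Black has 1 legal reply: Kxh2.
In check but a legal move exists → not checkmate.

no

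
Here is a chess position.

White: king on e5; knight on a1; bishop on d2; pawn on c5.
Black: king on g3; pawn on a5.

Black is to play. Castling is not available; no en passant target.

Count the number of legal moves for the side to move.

8

Black to move; king on g3.
In check: no.
Legal moves: Kh4, Kg4, Kh3, Kf3, Kh2, Kg2, Kf2, a4.
Count: 8.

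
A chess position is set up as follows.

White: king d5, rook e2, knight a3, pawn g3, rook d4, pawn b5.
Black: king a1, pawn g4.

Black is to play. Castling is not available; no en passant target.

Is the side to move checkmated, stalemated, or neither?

Black to move; black king on a1.
In check: no.
King squares — b1: attacked by Na3; a2: attacked by Re2; b2: attacked by Re2.
Legal moves for Black: none.
Not in check and no legal moves → stalemate.

stalemate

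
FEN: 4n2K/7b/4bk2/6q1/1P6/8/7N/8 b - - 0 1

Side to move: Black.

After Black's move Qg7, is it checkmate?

yes

After Qg7: white king on h8; in check: yes, from the black queen on g7.
King squares — g7: attacked by Kf6; h7: attacked by Qg7; g8: attacked by Be6.
White has no legal moves → checkmate.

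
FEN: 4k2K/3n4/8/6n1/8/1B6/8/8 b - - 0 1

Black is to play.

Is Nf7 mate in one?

no

After Nf7: white king on h8; in check: yes, from the black knight on f7.
White has 4 legal replies: Kg8, Kh7, Kg7, Bxf7+.
In check but a legal move exists → not checkmate.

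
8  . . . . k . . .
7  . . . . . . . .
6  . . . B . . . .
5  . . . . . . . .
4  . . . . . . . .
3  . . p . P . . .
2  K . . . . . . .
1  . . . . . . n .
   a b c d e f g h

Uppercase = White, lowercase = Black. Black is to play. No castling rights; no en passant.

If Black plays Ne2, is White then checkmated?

After Ne2: white king on a2; in check: no.
White is not in check, so this cannot be checkmate.

no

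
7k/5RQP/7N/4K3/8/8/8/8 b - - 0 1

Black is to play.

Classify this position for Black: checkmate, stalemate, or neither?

checkmate

Black to move; black king on h8.
In check: yes, from the white queen on g7.
King squares — g7: attacked by Rf7; h7: attacked by Qg7; g8: attacked by Nh6.
Legal moves for Black: none.
In check with no legal moves → checkmate.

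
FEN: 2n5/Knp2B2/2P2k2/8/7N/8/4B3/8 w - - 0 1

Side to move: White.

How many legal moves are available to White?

White to move; king on a7.
In check: yes, from the black knight on c8.
Legal moves: Kb8, Ka8, Kxb7, Ka6.
Count: 4.

4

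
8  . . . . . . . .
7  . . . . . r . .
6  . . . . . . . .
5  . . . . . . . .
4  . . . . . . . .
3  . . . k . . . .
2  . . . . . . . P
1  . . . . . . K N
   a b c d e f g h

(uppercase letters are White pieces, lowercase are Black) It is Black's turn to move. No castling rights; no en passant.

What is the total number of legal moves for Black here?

22

Black to move; king on d3.
In check: no.
Legal moves: Rf8, Rh7, Rg7+, Re7, Rd7, Rc7, Rb7, Ra7, Rf6, Rf5, Rf4, Rf3, Rf2, Rf1+, Ke4, Kd4, Kc4, Ke3, Kc3, Ke2, Kd2, Kc2.
Count: 22.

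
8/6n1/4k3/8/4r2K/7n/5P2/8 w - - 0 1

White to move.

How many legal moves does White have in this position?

3

White to move; king on h4.
In check: yes, from the black rook on e4.
Legal moves: Kxh3, Kg3, f4.
Count: 3.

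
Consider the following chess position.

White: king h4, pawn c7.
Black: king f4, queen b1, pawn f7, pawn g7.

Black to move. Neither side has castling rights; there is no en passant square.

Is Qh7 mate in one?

After Qh7: white king on h4; in check: yes, from the black queen on h7.
King squares — g3: attacked by Kf4; h3: attacked by Qh7; g4: attacked by Kf4; g5: attacked by Kf4; h5: attacked by Qh7.
White has no legal moves → checkmate.

yes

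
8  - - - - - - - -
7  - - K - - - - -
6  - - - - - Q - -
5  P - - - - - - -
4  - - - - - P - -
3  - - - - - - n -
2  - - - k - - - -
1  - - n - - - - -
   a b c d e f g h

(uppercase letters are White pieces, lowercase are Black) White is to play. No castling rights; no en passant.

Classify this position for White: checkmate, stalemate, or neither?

neither

White to move; white king on c7.
In check: no.
Legal moves for White include: Kd8, Kc8, Kb8, Kd7, Kb7, Kd6, Kc6, Kb6, Qh8, Qf8, Qd8+, Qg7, Qf7, Qe7, Qh6, Qg6, Qe6, Qd6+, ... (list truncated; more exist).
White has legal moves and is not in check → neither.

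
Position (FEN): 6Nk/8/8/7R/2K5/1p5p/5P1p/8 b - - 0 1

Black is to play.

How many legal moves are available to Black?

2

Black to move; king on h8.
In check: yes, from the white rook on h5.
Legal moves: Kxg8, Kg7.
Count: 2.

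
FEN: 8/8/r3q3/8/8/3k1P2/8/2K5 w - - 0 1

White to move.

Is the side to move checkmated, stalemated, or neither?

White to move; white king on c1.
In check: no.
Legal moves for White: Kb2, Kd1, Kb1, f4.
White has 4 legal moves and is not in check → neither.

neither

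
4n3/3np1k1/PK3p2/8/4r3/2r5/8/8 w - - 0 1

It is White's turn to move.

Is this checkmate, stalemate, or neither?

neither

White to move; white king on b6.
In check: yes, from the black knight on d7.
Legal moves for White: Kb7, Ka7, Kb5, Ka5.
White is in check but has 4 legal moves → neither.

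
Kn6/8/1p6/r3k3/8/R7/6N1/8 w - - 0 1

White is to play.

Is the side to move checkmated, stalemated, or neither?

White to move; white king on a8.
In check: yes, from the black rook on a5.
King squares — a7: attacked by Ra5; b7: available; b8: available.
Legal moves for White: Kxb8, Kb7, Rxa5+.
White is in check but has 3 legal moves → neither.

neither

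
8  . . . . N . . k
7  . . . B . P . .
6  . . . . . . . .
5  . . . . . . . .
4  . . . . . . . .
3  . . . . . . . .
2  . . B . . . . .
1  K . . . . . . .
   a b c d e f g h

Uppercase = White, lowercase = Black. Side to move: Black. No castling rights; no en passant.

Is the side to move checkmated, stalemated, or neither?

Black to move; black king on h8.
In check: no.
King squares — g7: attacked by Ne8; h7: attacked by Bc2; g8: attacked by Pf7.
Legal moves for Black: none.
Not in check and no legal moves → stalemate.

stalemate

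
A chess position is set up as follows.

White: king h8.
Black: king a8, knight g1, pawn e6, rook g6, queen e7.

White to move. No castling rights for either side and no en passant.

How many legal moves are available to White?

0

White to move; king on h8.
In check: no.
Legal moves: none.
Count: 0.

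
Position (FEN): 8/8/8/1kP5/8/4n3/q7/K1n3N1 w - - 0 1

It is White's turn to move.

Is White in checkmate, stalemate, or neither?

checkmate

White to move; white king on a1.
In check: yes, from the black queen on a2.
King squares — b1: attacked by Qa2; a2: attacked by Nc1; b2: attacked by Qa2.
Legal moves for White: none.
In check with no legal moves → checkmate.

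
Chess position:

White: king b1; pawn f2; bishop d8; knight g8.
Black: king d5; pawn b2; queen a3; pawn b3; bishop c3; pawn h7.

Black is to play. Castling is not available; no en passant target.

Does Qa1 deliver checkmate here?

After Qa1: white king on b1; in check: yes, from the black queen on a1.
King squares — a1: attacked by Pb2; c1: attacked by Qa1; a2: attacked by Qa1; b2: attacked by Qa1; c2: attacked by Pb3.
White has no legal moves → checkmate.

yes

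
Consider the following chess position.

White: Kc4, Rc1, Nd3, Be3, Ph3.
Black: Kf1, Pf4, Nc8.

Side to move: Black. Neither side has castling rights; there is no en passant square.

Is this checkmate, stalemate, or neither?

neither

Black to move; black king on f1.
In check: yes, from the white rook on c1.
Legal moves for Black: Kg2, Ke2.
Black is in check but has 2 legal moves → neither.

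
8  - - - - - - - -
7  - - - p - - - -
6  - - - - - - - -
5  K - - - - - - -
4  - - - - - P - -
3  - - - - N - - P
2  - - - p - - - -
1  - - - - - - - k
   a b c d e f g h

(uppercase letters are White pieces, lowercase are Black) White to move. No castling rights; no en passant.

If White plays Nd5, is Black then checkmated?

After Nd5: black king on h1; in check: no.
Black is not in check, so this cannot be checkmate.

no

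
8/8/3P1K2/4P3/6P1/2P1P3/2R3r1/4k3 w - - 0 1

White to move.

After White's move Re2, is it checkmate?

After Re2: black king on e1; in check: yes, from the white rook on e2.
Black has 4 legal replies: Kxe2, Kf1, Kd1, Rxe2.
In check but a legal move exists → not checkmate.

no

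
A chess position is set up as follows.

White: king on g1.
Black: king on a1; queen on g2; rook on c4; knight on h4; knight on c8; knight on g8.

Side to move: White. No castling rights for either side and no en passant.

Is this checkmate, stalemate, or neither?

checkmate

White to move; white king on g1.
In check: yes, from the black queen on g2.
King squares — f1: attacked by Qg2; h1: attacked by Qg2; f2: attacked by Qg2; g2: attacked by Nh4; h2: attacked by Qg2.
Legal moves for White: none.
In check with no legal moves → checkmate.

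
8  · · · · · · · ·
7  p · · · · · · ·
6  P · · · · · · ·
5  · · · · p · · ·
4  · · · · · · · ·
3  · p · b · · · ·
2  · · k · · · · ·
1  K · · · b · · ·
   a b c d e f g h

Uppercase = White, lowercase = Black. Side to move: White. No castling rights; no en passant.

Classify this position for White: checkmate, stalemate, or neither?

stalemate

White to move; white king on a1.
In check: no.
King squares — b1: attacked by Kc2; a2: attacked by Pb3; b2: attacked by Kc2.
Legal moves for White: none.
Not in check and no legal moves → stalemate.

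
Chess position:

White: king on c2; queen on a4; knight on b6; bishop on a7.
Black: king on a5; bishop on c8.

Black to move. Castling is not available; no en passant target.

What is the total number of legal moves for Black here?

0

Black to move; king on a5.
In check: yes, from the white queen on a4.
Legal moves: none.
Count: 0.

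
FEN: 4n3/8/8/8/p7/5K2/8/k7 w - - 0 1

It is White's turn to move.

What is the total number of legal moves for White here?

White to move; king on f3.
In check: no.
Legal moves: Kg4, Kf4, Ke4, Kg3, Ke3, Kg2, Kf2, Ke2.
Count: 8.

8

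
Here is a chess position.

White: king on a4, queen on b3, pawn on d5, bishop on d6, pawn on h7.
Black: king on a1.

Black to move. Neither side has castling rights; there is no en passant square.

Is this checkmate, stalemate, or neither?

stalemate

Black to move; black king on a1.
In check: no.
King squares — b1: attacked by Qb3; a2: attacked by Qb3; b2: attacked by Qb3.
Legal moves for Black: none.
Not in check and no legal moves → stalemate.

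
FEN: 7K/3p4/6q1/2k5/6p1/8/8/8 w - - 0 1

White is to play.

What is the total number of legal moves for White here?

White to move; king on h8.
In check: no.
Legal moves: none.
Count: 0.

0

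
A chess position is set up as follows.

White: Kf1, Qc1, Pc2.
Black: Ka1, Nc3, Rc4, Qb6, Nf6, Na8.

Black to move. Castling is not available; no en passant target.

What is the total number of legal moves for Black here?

3

Black to move; king on a1.
In check: yes, from the white queen on c1.
Legal moves: Ka2, Qb1, Nb1.
Count: 3.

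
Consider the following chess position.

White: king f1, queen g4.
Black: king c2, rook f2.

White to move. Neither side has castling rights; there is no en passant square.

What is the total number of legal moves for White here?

3

White to move; king on f1.
In check: yes, from the black rook on f2.
Legal moves: Kxf2, Kg1, Ke1.
Count: 3.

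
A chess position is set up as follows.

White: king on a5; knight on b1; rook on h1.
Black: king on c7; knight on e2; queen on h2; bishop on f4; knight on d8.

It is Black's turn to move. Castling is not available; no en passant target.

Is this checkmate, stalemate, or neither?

neither

Black to move; black king on c7.
In check: no.
Legal moves for Black include: Nf7, Nb7+, Ne6, Nc6+, Kc8, Kb8, Kd7, Kb7, Kd6, Kc6, Bh6, Bd6, Bg5, Be5, Bg3, Be3, Bd2+, Bc1, ... (list truncated; more exist).
Black has legal moves and is not in check → neither.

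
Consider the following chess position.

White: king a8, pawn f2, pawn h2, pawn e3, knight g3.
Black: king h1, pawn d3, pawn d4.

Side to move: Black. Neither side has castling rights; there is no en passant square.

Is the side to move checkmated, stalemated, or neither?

neither

Black to move; black king on h1.
In check: yes, from the white knight on g3.
Legal moves for Black: Kxh2, Kg2, Kg1.
Black is in check but has 3 legal moves → neither.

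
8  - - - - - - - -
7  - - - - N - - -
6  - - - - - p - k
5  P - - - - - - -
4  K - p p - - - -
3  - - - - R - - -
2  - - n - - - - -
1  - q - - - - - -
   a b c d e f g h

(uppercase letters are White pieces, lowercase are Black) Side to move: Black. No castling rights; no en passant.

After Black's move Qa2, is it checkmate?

After Qa2: white king on a4; in check: yes, from the black queen on a2.
White has 2 legal replies: Kb5, Ra3.
In check but a legal move exists → not checkmate.

no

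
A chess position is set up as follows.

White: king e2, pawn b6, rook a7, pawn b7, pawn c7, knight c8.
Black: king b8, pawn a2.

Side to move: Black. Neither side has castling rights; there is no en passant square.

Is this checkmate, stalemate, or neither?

checkmate

Black to move; black king on b8.
In check: yes, from the white pawn on c7.
King squares — a7: attacked by Pb6; b7: attacked by Ra7; c7: attacked by Pb6; a8: attacked by Ra7; c8: attacked by Pb7.
Legal moves for Black: none.
In check with no legal moves → checkmate.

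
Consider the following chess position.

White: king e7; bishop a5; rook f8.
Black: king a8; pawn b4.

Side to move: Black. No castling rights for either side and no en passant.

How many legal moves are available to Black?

Black to move; king on a8.
In check: yes, from the white rook on f8.
Legal moves: Kb7, Ka7.
Count: 2.

2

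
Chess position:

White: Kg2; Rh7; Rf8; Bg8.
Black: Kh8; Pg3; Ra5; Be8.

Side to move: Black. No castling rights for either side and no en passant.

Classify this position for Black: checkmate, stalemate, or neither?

Black to move; black king on h8.
In check: yes, from the white rook on h7.
King squares — g7: attacked by Rh7; h7: attacked by Bg8; g8: attacked by Rf8.
Legal moves for Black: none.
In check with no legal moves → checkmate.

checkmate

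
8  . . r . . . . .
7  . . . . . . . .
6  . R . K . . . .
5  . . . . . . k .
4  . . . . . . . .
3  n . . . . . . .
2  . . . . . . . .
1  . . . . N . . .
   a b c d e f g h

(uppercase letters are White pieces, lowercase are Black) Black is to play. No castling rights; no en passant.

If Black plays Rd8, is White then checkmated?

no

After Rd8: white king on d6; in check: yes, from the black rook on d8.
White has 6 legal replies: Ke7, Kc7, Ke6, Kc6, Ke5, Kc5.
In check but a legal move exists → not checkmate.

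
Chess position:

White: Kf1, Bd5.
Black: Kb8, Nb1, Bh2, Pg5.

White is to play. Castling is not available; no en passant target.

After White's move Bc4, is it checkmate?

After Bc4: black king on b8; in check: no.
Black is not in check, so this cannot be checkmate.

no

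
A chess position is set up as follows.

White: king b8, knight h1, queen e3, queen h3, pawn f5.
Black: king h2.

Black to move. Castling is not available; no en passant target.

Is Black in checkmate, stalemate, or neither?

Black to move; black king on h2.
In check: yes, from the white queen on h3.
King squares — g1: attacked by Qe3; h1: attacked by Qh3; g2: attacked by Qh3; g3: attacked by Nh1; h3: attacked by Qe3.
Legal moves for Black: none.
In check with no legal moves → checkmate.

checkmate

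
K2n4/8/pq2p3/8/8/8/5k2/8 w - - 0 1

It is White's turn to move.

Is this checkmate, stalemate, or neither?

stalemate

White to move; white king on a8.
In check: no.
King squares — a7: attacked by Qb6; b7: attacked by Qb6; b8: attacked by Qb6.
Legal moves for White: none.
Not in check and no legal moves → stalemate.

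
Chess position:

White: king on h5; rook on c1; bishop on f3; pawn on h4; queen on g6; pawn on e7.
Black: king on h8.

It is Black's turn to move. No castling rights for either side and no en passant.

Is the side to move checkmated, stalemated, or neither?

Black to move; black king on h8.
In check: no.
King squares — g7: attacked by Qg6; h7: attacked by Qg6; g8: attacked by Qg6.
Legal moves for Black: none.
Not in check and no legal moves → stalemate.

stalemate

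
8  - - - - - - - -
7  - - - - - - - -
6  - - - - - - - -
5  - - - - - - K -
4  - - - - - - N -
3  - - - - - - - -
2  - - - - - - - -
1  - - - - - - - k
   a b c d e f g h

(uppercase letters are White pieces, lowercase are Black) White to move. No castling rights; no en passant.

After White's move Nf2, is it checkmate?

After Nf2: black king on h1; in check: yes, from the white knight on f2.
Black has 3 legal replies: Kh2, Kg2, Kg1.
In check but a legal move exists → not checkmate.

no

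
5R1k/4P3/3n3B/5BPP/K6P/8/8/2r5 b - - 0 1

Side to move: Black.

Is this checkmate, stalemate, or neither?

Black to move; black king on h8.
In check: yes, from the white rook on f8.
King squares — g7: attacked by Bh6; h7: attacked by Bf5; g8: attacked by Rf8.
Legal moves for Black: none.
In check with no legal moves → checkmate.

checkmate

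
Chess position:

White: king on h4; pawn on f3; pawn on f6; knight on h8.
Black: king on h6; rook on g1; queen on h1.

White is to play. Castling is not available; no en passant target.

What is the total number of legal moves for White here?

0

White to move; king on h4.
In check: yes, from the black queen on h1.
Legal moves: none.
Count: 0.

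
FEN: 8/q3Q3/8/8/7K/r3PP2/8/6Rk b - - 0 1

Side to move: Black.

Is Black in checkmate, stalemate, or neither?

neither

Black to move; black king on h1.
In check: yes, from the white rook on g1.
Legal moves for Black: Kh2, Kxg1.
Black is in check but has 2 legal moves → neither.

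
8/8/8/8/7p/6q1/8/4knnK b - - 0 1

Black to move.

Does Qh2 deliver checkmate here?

After Qh2: white king on h1; in check: yes, from the black queen on h2.
King squares — g1: attacked by Qh2; g2: attacked by Qh2; h2: attacked by Nf1.
White has no legal moves → checkmate.

yes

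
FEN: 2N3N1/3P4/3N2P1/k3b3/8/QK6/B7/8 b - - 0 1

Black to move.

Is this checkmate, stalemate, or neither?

Black to move; black king on a5.
In check: yes, from the white queen on a3.
King squares — a4: attacked by Qa3; b4: attacked by Qa3; b5: attacked by Nd6; a6: attacked by Qa3; b6: attacked by Nc8.
Legal moves for Black: none.
In check with no legal moves → checkmate.

checkmate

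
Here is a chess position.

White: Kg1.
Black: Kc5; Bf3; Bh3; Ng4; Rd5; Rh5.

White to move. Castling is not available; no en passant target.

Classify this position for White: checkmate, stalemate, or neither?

stalemate

White to move; white king on g1.
In check: no.
King squares — f1: attacked by Bh3; h1: attacked by Bf3; f2: attacked by Ng4; g2: attacked by Bf3; h2: attacked by Ng4.
Legal moves for White: none.
Not in check and no legal moves → stalemate.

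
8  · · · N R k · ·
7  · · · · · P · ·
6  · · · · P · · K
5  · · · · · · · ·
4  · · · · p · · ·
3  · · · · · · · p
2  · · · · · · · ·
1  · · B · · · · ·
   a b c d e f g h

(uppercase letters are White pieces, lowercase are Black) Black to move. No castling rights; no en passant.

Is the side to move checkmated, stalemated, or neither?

Black to move; black king on f8.
In check: yes, from the white rook on e8.
King squares — e7: attacked by Re8; f7: attacked by Pe6; g7: attacked by Kh6; e8: attacked by Pf7; g8: attacked by Pf7.
Legal moves for Black: none.
In check with no legal moves → checkmate.

checkmate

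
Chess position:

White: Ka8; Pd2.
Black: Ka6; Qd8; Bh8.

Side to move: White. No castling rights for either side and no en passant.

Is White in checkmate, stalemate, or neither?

White to move; white king on a8.
In check: yes, from the black queen on d8.
King squares — a7: attacked by Ka6; b7: attacked by Ka6; b8: attacked by Qd8.
Legal moves for White: none.
In check with no legal moves → checkmate.

checkmate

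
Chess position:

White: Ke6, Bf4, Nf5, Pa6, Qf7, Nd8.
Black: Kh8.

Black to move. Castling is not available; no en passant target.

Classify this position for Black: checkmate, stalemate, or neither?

stalemate

Black to move; black king on h8.
In check: no.
King squares — g7: attacked by Nf5; h7: attacked by Qf7; g8: attacked by Qf7.
Legal moves for Black: none.
Not in check and no legal moves → stalemate.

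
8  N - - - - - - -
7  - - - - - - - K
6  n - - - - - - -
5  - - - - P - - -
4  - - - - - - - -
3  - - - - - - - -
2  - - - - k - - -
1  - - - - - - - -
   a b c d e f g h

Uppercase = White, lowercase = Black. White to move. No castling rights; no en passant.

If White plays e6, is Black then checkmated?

no

After e6: black king on e2; in check: no.
Black is not in check, so this cannot be checkmate.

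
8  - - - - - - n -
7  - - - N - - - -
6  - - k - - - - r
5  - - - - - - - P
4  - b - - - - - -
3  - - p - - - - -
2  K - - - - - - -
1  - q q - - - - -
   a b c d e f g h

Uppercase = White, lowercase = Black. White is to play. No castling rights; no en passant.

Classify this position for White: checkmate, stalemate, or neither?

checkmate

White to move; white king on a2.
In check: yes, from the black queen on b1.
King squares — a1: attacked by Qb1; b1: attacked by Qc1; b2: attacked by Qb1; a3: attacked by Qc1; b3: attacked by Qb1.
Legal moves for White: none.
In check with no legal moves → checkmate.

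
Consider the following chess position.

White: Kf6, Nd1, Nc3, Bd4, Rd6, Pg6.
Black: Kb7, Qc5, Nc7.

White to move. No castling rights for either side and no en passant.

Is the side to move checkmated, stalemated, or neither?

White to move; white king on f6.
In check: no.
Legal moves for White include: Kg7, Kf7, Ke7, Rd8, Rd7, Re6, Rc6, Rb6+, Ra6, Rd5, Be5, Bxc5, Be3, Bf2, Bg1, Nd5, Nb5, Ne4, ... (list truncated; more exist).
White has legal moves and is not in check → neither.

neither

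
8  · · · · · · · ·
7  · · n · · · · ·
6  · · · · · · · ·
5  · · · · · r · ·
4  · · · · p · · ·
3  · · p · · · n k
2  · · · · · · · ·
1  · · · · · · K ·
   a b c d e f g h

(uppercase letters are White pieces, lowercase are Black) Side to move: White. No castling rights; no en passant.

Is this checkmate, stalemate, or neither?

White to move; white king on g1.
In check: no.
King squares — f1: attacked by Ng3; h1: attacked by Ng3; f2: attacked by Rf5; g2: attacked by Kh3; h2: attacked by Kh3.
Legal moves for White: none.
Not in check and no legal moves → stalemate.

stalemate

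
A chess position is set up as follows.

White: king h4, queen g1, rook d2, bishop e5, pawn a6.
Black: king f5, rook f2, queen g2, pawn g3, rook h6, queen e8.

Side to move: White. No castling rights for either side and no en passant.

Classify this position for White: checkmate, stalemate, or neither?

checkmate

White to move; white king on h4.
In check: yes, from the black rook on h6.
King squares — g3: attacked by Qg2; h3: attacked by Qg2; g4: attacked by Kf5; g5: attacked by Kf5; h5: attacked by Rh6.
Legal moves for White: none.
In check with no legal moves → checkmate.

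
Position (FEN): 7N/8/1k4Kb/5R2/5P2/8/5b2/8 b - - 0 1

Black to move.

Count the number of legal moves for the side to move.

Black to move; king on b6.
In check: no.
Legal moves: Bf8, Bg7, Bg5, Bxf4, Kc7, Kb7, Ka7, Kc6, Ka6, Bc5, Bh4, Bd4, Bg3, Be3, Bg1, Be1.
Count: 16.

16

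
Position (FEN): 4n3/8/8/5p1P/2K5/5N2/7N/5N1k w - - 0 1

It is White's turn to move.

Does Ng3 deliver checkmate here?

no

After Ng3: black king on h1; in check: yes, from the white knight on g3.
Black has 1 legal reply: Kg2.
In check but a legal move exists → not checkmate.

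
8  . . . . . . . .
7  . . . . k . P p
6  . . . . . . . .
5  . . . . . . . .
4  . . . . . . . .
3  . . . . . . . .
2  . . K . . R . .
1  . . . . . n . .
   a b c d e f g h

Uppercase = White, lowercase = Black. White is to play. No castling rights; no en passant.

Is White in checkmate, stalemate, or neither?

White to move; white king on c2.
In check: no.
Legal moves for White include: Rf8, Rf7+, Rf6, Rf5, Rf4, Rf3, Rh2, Rg2, Re2+, Rd2, Rxf1, Kd3, Kc3, Kb3, Kb2, Kd1, Kc1, Kb1, ... (list truncated; more exist).
White has legal moves and is not in check → neither.

neither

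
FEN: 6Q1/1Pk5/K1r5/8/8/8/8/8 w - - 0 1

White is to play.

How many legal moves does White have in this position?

White to move; king on a6.
In check: yes, from the black rook on c6.
Legal moves: Ka7, Kb5, Ka5.
Count: 3.

3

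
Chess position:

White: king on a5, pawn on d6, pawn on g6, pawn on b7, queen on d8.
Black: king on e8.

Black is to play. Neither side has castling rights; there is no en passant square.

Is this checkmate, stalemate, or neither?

neither

Black to move; black king on e8.
In check: yes, from the white queen on d8.
King squares — d7: attacked by Qd8; e7: attacked by Pd6; f7: attacked by Pg6; d8: available; f8: attacked by Qd8.
Legal moves for Black: Kxd8.
Black is in check but has 1 legal move → neither.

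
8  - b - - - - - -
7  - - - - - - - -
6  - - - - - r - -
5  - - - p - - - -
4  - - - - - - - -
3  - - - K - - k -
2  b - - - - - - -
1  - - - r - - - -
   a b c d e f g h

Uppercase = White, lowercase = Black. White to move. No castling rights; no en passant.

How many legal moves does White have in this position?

White to move; king on d3.
In check: yes, from the black rook on d1.
Legal moves: Ke3, Kc3, Ke2, Kc2.
Count: 4.

4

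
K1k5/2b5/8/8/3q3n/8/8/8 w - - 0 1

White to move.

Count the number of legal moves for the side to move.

White to move; king on a8.
In check: no.
Legal moves: none.
Count: 0.

0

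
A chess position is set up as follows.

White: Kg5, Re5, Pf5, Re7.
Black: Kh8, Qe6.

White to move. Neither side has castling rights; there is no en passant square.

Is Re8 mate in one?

After Re8: black king on h8; in check: yes, from the white rook on e8.
Black has 4 legal replies: Kh7, Kg7, Qg8+, Qxe8.
In check but a legal move exists → not checkmate.

no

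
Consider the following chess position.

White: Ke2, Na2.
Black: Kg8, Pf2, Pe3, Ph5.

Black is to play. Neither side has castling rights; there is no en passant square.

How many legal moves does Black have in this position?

10

Black to move; king on g8.
In check: no.
Legal moves: Kh8, Kf8, Kh7, Kg7, Kf7, h4, f1=Q+, f1=R, f1=B+, f1=N.
Count: 10.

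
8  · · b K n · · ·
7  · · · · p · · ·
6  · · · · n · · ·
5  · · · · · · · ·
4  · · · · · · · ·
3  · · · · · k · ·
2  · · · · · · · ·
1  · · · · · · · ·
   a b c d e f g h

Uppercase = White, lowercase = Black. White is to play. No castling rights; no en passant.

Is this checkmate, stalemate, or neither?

White to move; white king on d8.
In check: yes, from the black knight on e6.
King squares — c7: attacked by Ne6; d7: attacked by Bc8; e7: available; c8: available; e8: available.
Legal moves for White: Kxe8, Kxc8, Kxe7.
White is in check but has 3 legal moves → neither.

neither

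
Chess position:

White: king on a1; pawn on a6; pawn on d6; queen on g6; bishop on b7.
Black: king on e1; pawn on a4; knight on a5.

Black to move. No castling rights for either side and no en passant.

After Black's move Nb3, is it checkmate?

After Nb3: white king on a1; in check: yes, from the black knight on b3.
White has 3 legal replies: Kb2, Ka2, Kb1.
In check but a legal move exists → not checkmate.

no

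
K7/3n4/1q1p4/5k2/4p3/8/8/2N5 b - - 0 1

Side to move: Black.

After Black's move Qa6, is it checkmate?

yes

After Qa6: white king on a8; in check: yes, from the black queen on a6.
King squares — a7: attacked by Qa6; b7: attacked by Qa6; b8: attacked by Nd7.
White has no legal moves → checkmate.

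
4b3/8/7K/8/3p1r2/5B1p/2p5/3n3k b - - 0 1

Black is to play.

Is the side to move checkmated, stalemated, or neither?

neither

Black to move; black king on h1.
In check: yes, from the white bishop on f3.
Legal moves for Black: Kh2, Kg1, Rxf3.
Black is in check but has 3 legal moves → neither.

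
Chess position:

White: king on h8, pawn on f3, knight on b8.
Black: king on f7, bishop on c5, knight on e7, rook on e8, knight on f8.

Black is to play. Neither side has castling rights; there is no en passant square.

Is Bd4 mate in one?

After Bd4: white king on h8; in check: yes, from the black bishop on d4.
King squares — g7: attacked by Bd4; h7: attacked by Nf8; g8: attacked by Ne7.
White has no legal moves → checkmate.

yes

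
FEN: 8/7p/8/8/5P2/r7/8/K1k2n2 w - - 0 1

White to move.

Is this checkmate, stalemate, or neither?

checkmate

White to move; white king on a1.
In check: yes, from the black rook on a3.
King squares — b1: attacked by Kc1; a2: attacked by Ra3; b2: attacked by Kc1.
Legal moves for White: none.
In check with no legal moves → checkmate.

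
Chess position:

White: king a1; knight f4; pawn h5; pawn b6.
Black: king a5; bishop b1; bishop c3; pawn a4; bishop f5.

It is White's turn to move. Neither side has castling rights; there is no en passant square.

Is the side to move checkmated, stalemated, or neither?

White to move; white king on a1.
In check: yes, from the black bishop on c3.
King squares — b1: attacked by Bf5; a2: attacked by Bb1; b2: attacked by Bc3.
Legal moves for White: none.
In check with no legal moves → checkmate.

checkmate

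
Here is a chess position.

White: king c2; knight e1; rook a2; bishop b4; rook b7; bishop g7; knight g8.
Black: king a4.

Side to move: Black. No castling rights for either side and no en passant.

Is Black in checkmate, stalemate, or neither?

checkmate

Black to move; black king on a4.
In check: yes, from the white rook on a2.
King squares — a3: attacked by Ra2; b3: attacked by Kc2; b4: attacked by Rb7; a5: attacked by Ra2; b5: attacked by Rb7.
Legal moves for Black: none.
In check with no legal moves → checkmate.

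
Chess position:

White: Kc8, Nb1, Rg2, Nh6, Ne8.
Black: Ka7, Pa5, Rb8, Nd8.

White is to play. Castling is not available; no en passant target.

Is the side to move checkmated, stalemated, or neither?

White to move; white king on c8.
In check: yes, from the black rook on b8.
King squares — b7: attacked by Ka7; c7: available; d7: available; b8: attacked by Ka7; d8: attacked by Rb8.
Legal moves for White: Kd7, Kc7.
White is in check but has 2 legal moves → neither.

neither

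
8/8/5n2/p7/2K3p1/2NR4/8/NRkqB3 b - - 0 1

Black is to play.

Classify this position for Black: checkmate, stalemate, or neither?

checkmate

Black to move; black king on c1.
In check: yes, from the white rook on b1.
King squares — b1: attacked by Nc3; d1: own queen; b2: attacked by Rb1; c2: attacked by Na1; d2: attacked by Be1.
Legal moves for Black: none.
In check with no legal moves → checkmate.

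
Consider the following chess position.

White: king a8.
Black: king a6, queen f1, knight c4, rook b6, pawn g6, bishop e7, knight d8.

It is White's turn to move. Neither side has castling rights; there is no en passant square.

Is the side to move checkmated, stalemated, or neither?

White to move; white king on a8.
In check: no.
King squares — a7: attacked by Ka6; b7: attacked by Ka6; b8: attacked by Rb6.
Legal moves for White: none.
Not in check and no legal moves → stalemate.

stalemate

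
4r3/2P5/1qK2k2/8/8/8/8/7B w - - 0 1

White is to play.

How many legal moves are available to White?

White to move; king on c6.
In check: yes, from the black queen on b6.
Legal moves: Kd7, Kxb6, Kd5.
Count: 3.

3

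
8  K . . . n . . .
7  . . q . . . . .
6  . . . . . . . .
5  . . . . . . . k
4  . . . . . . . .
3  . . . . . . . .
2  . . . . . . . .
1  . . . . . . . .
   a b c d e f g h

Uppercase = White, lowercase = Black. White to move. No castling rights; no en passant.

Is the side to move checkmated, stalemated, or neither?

White to move; white king on a8.
In check: no.
King squares — a7: attacked by Qc7; b7: attacked by Qc7; b8: attacked by Qc7.
Legal moves for White: none.
Not in check and no legal moves → stalemate.

stalemate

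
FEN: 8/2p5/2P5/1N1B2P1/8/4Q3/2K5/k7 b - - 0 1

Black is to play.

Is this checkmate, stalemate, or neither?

stalemate

Black to move; black king on a1.
In check: no.
King squares — b1: attacked by Kc2; a2: attacked by Bd5; b2: attacked by Kc2.
Legal moves for Black: none.
Not in check and no legal moves → stalemate.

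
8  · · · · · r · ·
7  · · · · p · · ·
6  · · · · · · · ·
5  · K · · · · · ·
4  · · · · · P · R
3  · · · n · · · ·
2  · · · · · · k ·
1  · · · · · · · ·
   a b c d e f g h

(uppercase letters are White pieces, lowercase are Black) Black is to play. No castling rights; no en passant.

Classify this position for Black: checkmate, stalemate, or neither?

Black to move; black king on g2.
In check: no.
Legal moves for Black include: Rh8, Rg8, Re8, Rd8, Rc8, Rb8+, Ra8, Rf7, Rf6, Rf5+, Rxf4, Ne5, Nc5, Nxf4, Nb4, Nf2, Nb2, Ne1, ... (list truncated; more exist).
Black has legal moves and is not in check → neither.

neither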